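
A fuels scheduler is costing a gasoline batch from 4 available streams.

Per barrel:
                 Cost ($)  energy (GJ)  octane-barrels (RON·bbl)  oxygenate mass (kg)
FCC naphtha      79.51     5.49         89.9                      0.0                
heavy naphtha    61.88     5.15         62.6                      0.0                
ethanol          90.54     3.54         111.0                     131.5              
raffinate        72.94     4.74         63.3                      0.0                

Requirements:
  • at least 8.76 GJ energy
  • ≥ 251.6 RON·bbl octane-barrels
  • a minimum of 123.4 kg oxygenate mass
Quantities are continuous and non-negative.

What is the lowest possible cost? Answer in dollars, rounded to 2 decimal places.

$206.96

Let x1 = barrels of FCC naphtha, x2 = barrels of heavy naphtha, x3 = barrels of ethanol, x4 = barrels of raffinate.
Minimise 79.51x1 + 61.88x2 + 90.54x3 + 72.94x4 s.t.:
  5.49x1 + 5.15x2 + 3.54x3 + 4.74x4 ≥ 8.76   (energy)
  89.9x1 + 62.6x2 + 111x3 + 63.3x4 ≥ 251.6   (octane-barrels)
  131.5x3 ≥ 123.4   (oxygenate mass)
  x1, x2, x3, x4 ≥ 0.
At the optimum only FCC naphtha, ethanol are positive (heavy naphtha, raffinate = 0). Binding constraints: energy and octane-barrels.
Optimal quantities: FCC naphtha = 0.2806 barrels, ethanol = 2.0394 barrels.
Cost = 79.51·0.2806 + 90.54·2.0394 = 206.9578.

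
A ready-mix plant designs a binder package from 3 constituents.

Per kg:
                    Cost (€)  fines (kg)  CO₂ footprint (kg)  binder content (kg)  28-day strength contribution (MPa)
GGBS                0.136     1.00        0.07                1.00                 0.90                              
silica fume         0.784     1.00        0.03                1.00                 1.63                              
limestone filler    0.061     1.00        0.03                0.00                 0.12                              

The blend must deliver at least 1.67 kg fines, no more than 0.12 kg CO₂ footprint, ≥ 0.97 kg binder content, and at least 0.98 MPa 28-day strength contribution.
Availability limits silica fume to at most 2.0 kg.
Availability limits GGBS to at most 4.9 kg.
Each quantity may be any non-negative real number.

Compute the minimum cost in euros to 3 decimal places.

€0.177

Let x1 = kg of GGBS, x2 = kg of silica fume, x3 = kg of limestone filler.
min 0.136x1 + 0.784x2 + 0.061x3 s.t.:
  1x1 + 1x2 + 1x3 ≥ 1.67   (fines)
  0.07x1 + 0.03x2 + 0.03x3 ≤ 0.12   (CO₂ footprint)
  1x1 + 1x2 ≥ 0.97   (binder content)
  0.9x1 + 1.63x2 + 0.12x3 ≥ 0.98   (28-day strength contribution)
  x2 ≤ 2
  x1 ≤ 4.9
  x1, x2, x3 ≥ 0.
The cheapest feasible vertex uses only GGBS, limestone filler; silica fume is not used. Binding constraints: fines and 28-day strength contribution.
That vertex is x1 = 0.9995, x3 = 0.6705.
Total cost: 0.136·0.9995 + 0.061·0.6705 = 0.17683.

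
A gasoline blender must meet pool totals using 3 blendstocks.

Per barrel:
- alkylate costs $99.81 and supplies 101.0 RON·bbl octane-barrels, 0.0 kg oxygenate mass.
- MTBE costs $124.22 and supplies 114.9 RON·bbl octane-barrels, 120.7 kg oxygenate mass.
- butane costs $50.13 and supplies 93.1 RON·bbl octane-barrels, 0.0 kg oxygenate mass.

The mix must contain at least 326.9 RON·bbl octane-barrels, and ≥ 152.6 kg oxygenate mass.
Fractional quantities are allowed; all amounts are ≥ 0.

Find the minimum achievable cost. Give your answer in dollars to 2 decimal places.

Let x1 = barrels of alkylate, x2 = barrels of MTBE, x3 = barrels of butane.
Minimize 99.81x1 + 124.22x2 + 50.13x3 subject to:
  101x1 + 114.9x2 + 93.1x3 ≥ 326.9   (octane-barrels)
  120.7x2 ≥ 152.6   (oxygenate mass)
  x1, x2, x3 ≥ 0.
At the optimum only MTBE, butane are positive (alkylate = 0). Binding constraints: octane-barrels and oxygenate mass.
Solving gives x2 = 1.2643, x3 = 1.9509.
Cost = 124.22·1.2643 + 50.13·1.9509 = 254.8500.

$254.85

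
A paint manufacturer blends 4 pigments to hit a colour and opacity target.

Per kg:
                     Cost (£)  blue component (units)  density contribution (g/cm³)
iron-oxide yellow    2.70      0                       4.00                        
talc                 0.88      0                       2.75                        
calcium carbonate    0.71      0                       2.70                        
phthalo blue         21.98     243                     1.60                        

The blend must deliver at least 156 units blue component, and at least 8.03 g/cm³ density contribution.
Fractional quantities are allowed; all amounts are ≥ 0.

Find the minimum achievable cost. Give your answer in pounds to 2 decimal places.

£15.95

Let x1 = kg of iron-oxide yellow, x2 = kg of talc, x3 = kg of calcium carbonate, x4 = kg of phthalo blue.
min 2.7x1 + 0.88x2 + 0.71x3 + 21.98x4 with:
  243x4 ≥ 156   (blue component)
  4x1 + 2.75x2 + 2.7x3 + 1.6x4 ≥ 8.03   (density contribution)
  x1, x2, x3, x4 ≥ 0.
The minimum-cost mix takes nothing from iron-oxide yellow, talc — only calcium carbonate, phthalo blue. There the blue component and density contribution constraints are tight.
So calcium carbonate = 2.594 kg, phthalo blue = 0.642 kg.
Hence cost = 0.71·2.594 + 21.98·0.642 = £15.9529.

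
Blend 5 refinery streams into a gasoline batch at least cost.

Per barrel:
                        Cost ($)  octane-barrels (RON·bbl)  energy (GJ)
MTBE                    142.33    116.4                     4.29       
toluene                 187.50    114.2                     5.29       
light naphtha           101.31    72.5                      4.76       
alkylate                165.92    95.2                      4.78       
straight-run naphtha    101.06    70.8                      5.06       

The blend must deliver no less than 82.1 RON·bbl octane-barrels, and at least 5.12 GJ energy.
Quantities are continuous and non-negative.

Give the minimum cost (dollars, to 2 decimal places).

This is a linear program. Let x1 = barrels of MTBE, x2 = barrels of toluene, x3 = barrels of light naphtha, x4 = barrels of alkylate, x5 = barrels of straight-run naphtha.
Minimise 142.33x1 + 187.5x2 + 101.31x3 + 165.92x4 + 101.06x5 subject to:
  116.4x1 + 114.2x2 + 72.5x3 + 95.2x4 + 70.8x5 ≥ 82.1   (octane-barrels)
  4.29x1 + 5.29x2 + 4.76x3 + 4.78x4 + 5.06x5 ≥ 5.12   (energy)
  x1, x2, x3, x4, x5 ≥ 0.
At the optimum only MTBE, straight-run naphtha are positive (toluene, light naphtha, alkylate = 0). There the octane-barrels and energy constraints are tight.
So MTBE = 0.1856 barrels, straight-run naphtha = 0.8545 barrels.
Cost = 142.33·0.1856 + 101.06·0.8545 = 112.7722.

$112.77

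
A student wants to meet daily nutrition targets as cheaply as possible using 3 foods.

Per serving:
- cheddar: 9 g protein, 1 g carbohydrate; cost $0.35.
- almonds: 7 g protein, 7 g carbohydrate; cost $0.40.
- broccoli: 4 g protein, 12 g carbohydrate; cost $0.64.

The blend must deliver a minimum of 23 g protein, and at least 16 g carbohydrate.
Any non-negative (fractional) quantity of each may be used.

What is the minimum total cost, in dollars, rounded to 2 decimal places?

Let x1 = servings of cheddar, x2 = servings of almonds, x3 = servings of broccoli.
Minimise 0.35x1 + 0.4x2 + 0.64x3 s.t.:
  9x1 + 7x2 + 4x3 ≥ 23   (protein)
  1x1 + 7x2 + 12x3 ≥ 16   (carbohydrate)
  x1, x2, x3 ≥ 0.
The optimal basis is {cheddar, almonds}; broccoli drops out. Binding constraints: protein and carbohydrate.
That vertex is x1 = 0.875, x2 = 2.161.
Total cost: 0.35·0.875 + 0.4·2.161 = 1.1707.

$1.17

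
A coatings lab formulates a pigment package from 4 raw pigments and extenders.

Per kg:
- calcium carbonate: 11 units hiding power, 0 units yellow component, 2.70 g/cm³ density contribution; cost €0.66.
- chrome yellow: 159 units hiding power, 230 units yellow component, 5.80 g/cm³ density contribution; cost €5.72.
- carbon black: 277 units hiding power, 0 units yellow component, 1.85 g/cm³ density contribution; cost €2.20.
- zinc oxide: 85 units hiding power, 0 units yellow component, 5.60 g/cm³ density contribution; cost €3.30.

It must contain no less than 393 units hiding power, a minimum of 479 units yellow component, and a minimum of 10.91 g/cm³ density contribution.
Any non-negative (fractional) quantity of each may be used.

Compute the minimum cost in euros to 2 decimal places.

Let x1 = kg of calcium carbonate, x2 = kg of chrome yellow, x3 = kg of carbon black, x4 = kg of zinc oxide.
min 0.66x1 + 5.72x2 + 2.2x3 + 3.3x4 s.t.:
  11x1 + 159x2 + 277x3 + 85x4 ≥ 393   (hiding power)
  230x2 ≥ 479   (yellow component)
  2.7x1 + 5.8x2 + 1.85x3 + 5.6x4 ≥ 10.91   (density contribution)
  x1, x2, x3, x4 ≥ 0.
At the optimum only chrome yellow, carbon black are positive (calcium carbonate, zinc oxide = 0). The hiding power and yellow component requirements are met with equality.
Optimal quantities: chrome yellow = 2.0826 kg, carbon black = 0.22334 kg.
Cost = 5.72·2.0826 + 2.2·0.22334 = 12.4038.

€12.40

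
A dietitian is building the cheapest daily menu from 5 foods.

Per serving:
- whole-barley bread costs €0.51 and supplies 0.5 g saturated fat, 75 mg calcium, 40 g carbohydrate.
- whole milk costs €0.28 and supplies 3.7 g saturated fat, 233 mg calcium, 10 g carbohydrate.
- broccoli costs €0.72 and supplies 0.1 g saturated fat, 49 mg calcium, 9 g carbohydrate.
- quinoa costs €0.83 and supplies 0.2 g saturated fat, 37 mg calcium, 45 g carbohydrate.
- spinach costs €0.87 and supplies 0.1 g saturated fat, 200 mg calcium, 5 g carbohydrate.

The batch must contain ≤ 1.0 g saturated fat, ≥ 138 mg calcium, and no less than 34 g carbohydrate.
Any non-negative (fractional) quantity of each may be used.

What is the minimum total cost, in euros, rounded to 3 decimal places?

Set it up as a linear program. Let x1 = servings of whole-barley bread, x2 = servings of whole milk, x3 = servings of broccoli, x4 = servings of quinoa, x5 = servings of spinach.
Minimize 0.51x1 + 0.28x2 + 0.72x3 + 0.83x4 + 0.87x5 subject to:
  0.5x1 + 3.7x2 + 0.1x3 + 0.2x4 + 0.1x5 ≤ 1   (saturated fat)
  75x1 + 233x2 + 49x3 + 37x4 + 200x5 ≥ 138   (calcium)
  40x1 + 10x2 + 9x3 + 45x4 + 5x5 ≥ 34   (carbohydrate)
  x1, x2, x3, x4, x5 ≥ 0.
The cheapest feasible vertex uses only whole-barley bread, whole milk, spinach; broccoli, quinoa are not used. The saturated fat, calcium, carbohydrate requirements are met with equality.
Optimal quantities: whole-barley bread = 0.7839 servings, whole milk = 0.1586 servings, spinach = 0.2112 servings.
Cost = 0.51·0.7839 + 0.28·0.1586 + 0.87·0.2112 = 0.62794.

€0.628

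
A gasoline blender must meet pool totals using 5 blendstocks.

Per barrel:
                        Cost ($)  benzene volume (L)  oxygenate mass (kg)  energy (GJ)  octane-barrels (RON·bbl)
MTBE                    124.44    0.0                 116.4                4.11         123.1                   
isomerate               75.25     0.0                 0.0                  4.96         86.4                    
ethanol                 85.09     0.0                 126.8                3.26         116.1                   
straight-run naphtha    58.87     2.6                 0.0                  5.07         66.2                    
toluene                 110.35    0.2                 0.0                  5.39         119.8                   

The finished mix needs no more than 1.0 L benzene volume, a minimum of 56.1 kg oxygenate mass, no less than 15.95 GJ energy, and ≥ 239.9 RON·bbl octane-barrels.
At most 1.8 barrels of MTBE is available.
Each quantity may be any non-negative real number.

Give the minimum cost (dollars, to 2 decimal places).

$250.81

Set it up as a linear program. Let x1 = barrels of MTBE, x2 = barrels of isomerate, x3 = barrels of ethanol, x4 = barrels of straight-run naphtha, x5 = barrels of toluene.
Minimise 124.44x1 + 75.25x2 + 85.09x3 + 58.87x4 + 110.35x5 s.t.:
  2.6x4 + 0.2x5 ≤ 1   (benzene volume)
  116.4x1 + 126.8x3 ≥ 56.1   (oxygenate mass)
  4.11x1 + 4.96x2 + 3.26x3 + 5.07x4 + 5.39x5 ≥ 15.95   (energy)
  123.1x1 + 86.4x2 + 116.1x3 + 66.2x4 + 119.8x5 ≥ 239.9   (octane-barrels)
  x1 ≤ 1.8
  x1, x2, x3, x4, x5 ≥ 0.
At the optimum only isomerate, ethanol, straight-run naphtha are positive (MTBE, toluene = 0). The benzene volume, oxygenate mass, energy requirements are met with equality.
That vertex is x2 = 2.5318, x3 = 0.44243, x4 = 0.38462.
Cost = 75.25·2.5318 + 85.09·0.44243 + 58.87·0.38462 = 250.8069.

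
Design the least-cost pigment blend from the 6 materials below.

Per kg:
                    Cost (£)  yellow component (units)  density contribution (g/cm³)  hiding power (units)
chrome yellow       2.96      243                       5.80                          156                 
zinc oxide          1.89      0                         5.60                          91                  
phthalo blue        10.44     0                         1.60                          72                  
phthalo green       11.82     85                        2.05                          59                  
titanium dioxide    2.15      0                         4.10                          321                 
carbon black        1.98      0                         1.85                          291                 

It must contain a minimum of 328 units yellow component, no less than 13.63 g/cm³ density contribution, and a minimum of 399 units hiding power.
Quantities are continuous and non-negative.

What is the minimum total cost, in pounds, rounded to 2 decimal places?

Set it up as a linear program. Let x1 = kg of chrome yellow, x2 = kg of zinc oxide, x3 = kg of phthalo blue, x4 = kg of phthalo green, x5 = kg of titanium dioxide, x6 = kg of carbon black.
min 2.96x1 + 1.89x2 + 10.44x3 + 11.82x4 + 2.15x5 + 1.98x6 with:
  243x1 + 85x4 ≥ 328   (yellow component)
  5.8x1 + 5.6x2 + 1.6x3 + 2.05x4 + 4.1x5 + 1.85x6 ≥ 13.63   (density contribution)
  156x1 + 91x2 + 72x3 + 59x4 + 321x5 + 291x6 ≥ 399   (hiding power)
  x1, x2, x3, x4, x5, x6 ≥ 0.
The cheapest feasible vertex uses only chrome yellow, zinc oxide, titanium dioxide; phthalo blue, phthalo green, carbon black are not used. There the yellow component, density contribution, hiding power constraints are tight.
So chrome yellow = 1.35 kg, zinc oxide = 0.7649 kg, titanium dioxide = 0.3702 kg.
Hence cost = 2.96·1.35 + 1.89·0.7649 + 2.15·0.3702 = £6.2376.

£6.24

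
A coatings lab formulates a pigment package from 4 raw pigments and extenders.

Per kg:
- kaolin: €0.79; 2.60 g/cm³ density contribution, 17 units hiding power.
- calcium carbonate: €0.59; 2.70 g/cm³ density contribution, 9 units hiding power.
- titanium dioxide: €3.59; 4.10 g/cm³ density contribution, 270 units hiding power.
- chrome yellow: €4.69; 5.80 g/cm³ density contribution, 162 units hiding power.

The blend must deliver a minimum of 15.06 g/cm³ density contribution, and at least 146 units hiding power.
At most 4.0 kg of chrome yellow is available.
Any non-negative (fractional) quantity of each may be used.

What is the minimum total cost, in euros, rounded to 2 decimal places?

Set it up as a linear program. Let x1 = kg of kaolin, x2 = kg of calcium carbonate, x3 = kg of titanium dioxide, x4 = kg of chrome yellow.
min 0.79x1 + 0.59x2 + 3.59x3 + 4.69x4 s.t.:
  2.6x1 + 2.7x2 + 4.1x3 + 5.8x4 ≥ 15.06   (density contribution)
  17x1 + 9x2 + 270x3 + 162x4 ≥ 146   (hiding power)
  x4 ≤ 4
  x1, x2, x3, x4 ≥ 0.
The cheapest feasible vertex uses only calcium carbonate, titanium dioxide; kaolin, chrome yellow are not used. Binding constraints: density contribution and hiding power.
That vertex is x2 = 5.01, x3 = 0.3737.
Total cost: 0.59·5.01 + 3.59·0.3737 = 4.2975.

€4.30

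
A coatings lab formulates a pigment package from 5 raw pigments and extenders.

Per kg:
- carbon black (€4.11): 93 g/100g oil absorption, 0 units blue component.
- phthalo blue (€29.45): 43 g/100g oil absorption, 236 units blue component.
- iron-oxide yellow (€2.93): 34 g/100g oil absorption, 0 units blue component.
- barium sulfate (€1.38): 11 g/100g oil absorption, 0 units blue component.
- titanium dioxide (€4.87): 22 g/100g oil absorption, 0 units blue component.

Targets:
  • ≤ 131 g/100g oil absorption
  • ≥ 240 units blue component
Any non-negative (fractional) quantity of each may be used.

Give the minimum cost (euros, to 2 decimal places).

Let x1 = kg of carbon black, x2 = kg of phthalo blue, x3 = kg of iron-oxide yellow, x4 = kg of barium sulfate, x5 = kg of titanium dioxide.
Minimize 4.11x1 + 29.45x2 + 2.93x3 + 1.38x4 + 4.87x5 with:
  93x1 + 43x2 + 34x3 + 11x4 + 22x5 ≤ 131   (oil absorption)
  236x2 ≥ 240   (blue component)
  x1, x2, x3, x4, x5 ≥ 0.
At the optimum only phthalo blue is positive (carbon black, iron-oxide yellow, barium sulfate, titanium dioxide = 0). There the blue component constraint is tight.
So phthalo blue = 1.017 kg.
Cost = 29.45·1.017 = 29.9507.

€29.95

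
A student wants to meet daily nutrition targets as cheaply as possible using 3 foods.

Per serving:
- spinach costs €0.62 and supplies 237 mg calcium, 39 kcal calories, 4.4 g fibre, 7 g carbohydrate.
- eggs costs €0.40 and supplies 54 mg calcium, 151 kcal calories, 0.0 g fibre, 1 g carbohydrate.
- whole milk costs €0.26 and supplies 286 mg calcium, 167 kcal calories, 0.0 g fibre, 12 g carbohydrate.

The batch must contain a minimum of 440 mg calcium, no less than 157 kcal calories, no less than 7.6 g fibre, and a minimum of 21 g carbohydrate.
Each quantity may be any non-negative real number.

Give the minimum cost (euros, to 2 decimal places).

€1.26

This is a linear program. Let x1 = servings of spinach, x2 = servings of eggs, x3 = servings of whole milk.
Minimize 0.62x1 + 0.4x2 + 0.26x3 subject to:
  237x1 + 54x2 + 286x3 ≥ 440   (calcium)
  39x1 + 151x2 + 167x3 ≥ 157   (calories)
  4.4x1 ≥ 7.6   (fibre)
  7x1 + 1x2 + 12x3 ≥ 21   (carbohydrate)
  x1, x2, x3 ≥ 0.
At the optimum only spinach, whole milk are positive (eggs = 0). There the fibre and carbohydrate constraints are tight.
That vertex is x1 = 1.727, x3 = 0.7424.
Cost = 0.62·1.727 + 0.26·0.7424 = 1.2638.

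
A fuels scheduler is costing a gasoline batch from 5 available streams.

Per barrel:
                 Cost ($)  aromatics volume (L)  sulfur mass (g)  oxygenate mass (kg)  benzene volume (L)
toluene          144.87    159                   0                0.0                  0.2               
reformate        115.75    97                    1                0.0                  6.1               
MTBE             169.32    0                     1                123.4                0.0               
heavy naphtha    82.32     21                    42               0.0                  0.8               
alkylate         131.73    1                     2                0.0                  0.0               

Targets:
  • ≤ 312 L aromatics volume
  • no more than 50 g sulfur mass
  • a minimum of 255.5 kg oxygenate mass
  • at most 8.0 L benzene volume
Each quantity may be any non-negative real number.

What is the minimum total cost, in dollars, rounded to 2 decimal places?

$350.58

Set it up as a linear program. Let x1 = barrels of toluene, x2 = barrels of reformate, x3 = barrels of MTBE, x4 = barrels of heavy naphtha, x5 = barrels of alkylate.
Minimise 144.87x1 + 115.75x2 + 169.32x3 + 82.32x4 + 131.73x5 subject to:
  159x1 + 97x2 + 21x4 + 1x5 ≤ 312   (aromatics volume)
  1x2 + 1x3 + 42x4 + 2x5 ≤ 50   (sulfur mass)
  123.4x3 ≥ 255.5   (oxygenate mass)
  0.2x1 + 6.1x2 + 0.8x4 ≤ 8   (benzene volume)
  x1, x2, x3, x4, x5 ≥ 0.
The cheapest feasible vertex uses only MTBE; toluene, reformate, heavy naphtha, alkylate are not used. The oxygenate mass requirement is met with equality.
Solving gives x3 = 2.0705.
Objective = 169.32·2.0705 = 350.5771.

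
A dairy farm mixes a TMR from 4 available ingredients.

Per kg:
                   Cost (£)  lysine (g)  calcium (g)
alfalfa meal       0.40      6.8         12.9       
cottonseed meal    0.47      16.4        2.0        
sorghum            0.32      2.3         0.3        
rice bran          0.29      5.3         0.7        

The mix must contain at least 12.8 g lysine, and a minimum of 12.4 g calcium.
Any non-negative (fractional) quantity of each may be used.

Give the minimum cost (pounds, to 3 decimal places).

Set it up as a linear program. Let x1 = kg of alfalfa meal, x2 = kg of cottonseed meal, x3 = kg of sorghum, x4 = kg of rice bran.
min 0.4x1 + 0.47x2 + 0.32x3 + 0.29x4 s.t.:
  6.8x1 + 16.4x2 + 2.3x3 + 5.3x4 ≥ 12.8   (lysine)
  12.9x1 + 2x2 + 0.3x3 + 0.7x4 ≥ 12.4   (calcium)
  x1, x2, x3, x4 ≥ 0.
The cheapest feasible vertex uses only alfalfa meal, cottonseed meal; sorghum, rice bran are not used. There the lysine and calcium constraints are tight.
So alfalfa meal = 0.898 kg, cottonseed meal = 0.4082 kg.
Total cost: 0.4·0.898 + 0.47·0.4082 = 0.55105.

£0.551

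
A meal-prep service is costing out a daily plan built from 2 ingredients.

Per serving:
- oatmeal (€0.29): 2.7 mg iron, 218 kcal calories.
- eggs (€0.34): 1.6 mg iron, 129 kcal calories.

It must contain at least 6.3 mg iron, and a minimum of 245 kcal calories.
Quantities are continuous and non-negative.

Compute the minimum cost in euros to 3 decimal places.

This is a linear program. Let x1 = servings of oatmeal, x2 = servings of eggs.
Minimize 0.29x1 + 0.34x2 s.t.:
  2.7x1 + 1.6x2 ≥ 6.3   (iron)
  218x1 + 129x2 ≥ 245   (calories)
  x1, x2 ≥ 0.
The cheapest feasible vertex uses only oatmeal; eggs is not used. There the iron constraint is tight.
Optimal quantities: oatmeal = 2.333 servings.
Total cost: 0.29·2.333 = 0.67657.

€0.677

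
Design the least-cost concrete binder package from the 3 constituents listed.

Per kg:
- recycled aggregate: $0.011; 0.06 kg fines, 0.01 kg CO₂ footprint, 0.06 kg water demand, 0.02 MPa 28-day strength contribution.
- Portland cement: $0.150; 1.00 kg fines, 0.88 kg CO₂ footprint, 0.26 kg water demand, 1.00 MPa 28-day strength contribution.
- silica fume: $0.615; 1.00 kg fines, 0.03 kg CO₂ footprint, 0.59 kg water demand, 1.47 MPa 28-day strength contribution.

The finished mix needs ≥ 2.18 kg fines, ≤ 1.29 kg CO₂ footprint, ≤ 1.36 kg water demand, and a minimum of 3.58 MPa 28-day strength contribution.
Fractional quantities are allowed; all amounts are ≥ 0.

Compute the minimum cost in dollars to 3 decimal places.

Treat it as an LP. Let x1 = kg of recycled aggregate, x2 = kg of Portland cement, x3 = kg of silica fume.
Minimise 0.011x1 + 0.15x2 + 0.615x3 with:
  0.06x1 + 1x2 + 1x3 ≥ 2.18   (fines)
  0.01x1 + 0.88x2 + 0.03x3 ≤ 1.29   (CO₂ footprint)
  0.06x1 + 0.26x2 + 0.59x3 ≤ 1.36   (water demand)
  0.02x1 + 1x2 + 1.47x3 ≥ 3.58   (28-day strength contribution)
  x1, x2, x3 ≥ 0.
The minimum-cost mix takes nothing from recycled aggregate — only Portland cement, silica fume. Binding constraints: CO₂ footprint and 28-day strength contribution.
Solving gives x2 = 1.416, x3 = 1.472.
Total cost: 0.15·1.416 + 0.615·1.472 = 1.11768.

$1.118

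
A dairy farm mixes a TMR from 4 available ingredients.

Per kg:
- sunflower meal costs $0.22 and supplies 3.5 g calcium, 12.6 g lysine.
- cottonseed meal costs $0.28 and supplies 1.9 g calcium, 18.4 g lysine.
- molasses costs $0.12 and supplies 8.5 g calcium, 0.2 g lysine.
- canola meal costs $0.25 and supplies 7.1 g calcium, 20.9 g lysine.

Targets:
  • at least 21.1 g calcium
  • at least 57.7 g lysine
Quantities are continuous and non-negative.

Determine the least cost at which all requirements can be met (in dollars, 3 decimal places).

$0.711

Set it up as a linear program. Let x1 = kg of sunflower meal, x2 = kg of cottonseed meal, x3 = kg of molasses, x4 = kg of canola meal.
min 0.22x1 + 0.28x2 + 0.12x3 + 0.25x4 s.t.:
  3.5x1 + 1.9x2 + 8.5x3 + 7.1x4 ≥ 21.1   (calcium)
  12.6x1 + 18.4x2 + 0.2x3 + 20.9x4 ≥ 57.7   (lysine)
  x1, x2, x3, x4 ≥ 0.
The optimal basis is {molasses, canola meal}; sunflower meal, cottonseed meal drop out. There the calcium and lysine constraints are tight.
Optimal quantities: molasses = 0.1777 kg, canola meal = 2.759 kg.
Objective = 0.12·0.1777 + 0.25·2.759 = 0.71107.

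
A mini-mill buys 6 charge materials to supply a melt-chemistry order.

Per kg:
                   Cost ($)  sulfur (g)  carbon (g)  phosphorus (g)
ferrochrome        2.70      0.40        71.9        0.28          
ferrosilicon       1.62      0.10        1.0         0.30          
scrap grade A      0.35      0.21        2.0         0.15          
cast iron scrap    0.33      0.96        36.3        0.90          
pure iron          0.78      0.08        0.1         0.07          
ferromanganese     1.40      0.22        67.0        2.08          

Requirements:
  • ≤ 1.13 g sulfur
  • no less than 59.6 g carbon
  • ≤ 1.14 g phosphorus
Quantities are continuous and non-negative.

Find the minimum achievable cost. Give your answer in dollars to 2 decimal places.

$1.08

This is a linear program. Let x1 = kg of ferrochrome, x2 = kg of ferrosilicon, x3 = kg of scrap grade A, x4 = kg of cast iron scrap, x5 = kg of pure iron, x6 = kg of ferromanganese.
Minimise 2.7x1 + 1.62x2 + 0.35x3 + 0.33x4 + 0.78x5 + 1.4x6 subject to:
  0.4x1 + 0.1x2 + 0.21x3 + 0.96x4 + 0.08x5 + 0.22x6 ≤ 1.13   (sulfur)
  71.9x1 + 1x2 + 2x3 + 36.3x4 + 0.1x5 + 67x6 ≥ 59.6   (carbon)
  0.28x1 + 0.3x2 + 0.15x3 + 0.9x4 + 0.07x5 + 2.08x6 ≤ 1.14   (phosphorus)
  x1, x2, x3, x4, x5, x6 ≥ 0.
The optimal basis is {ferrochrome, cast iron scrap, ferromanganese}; ferrosilicon, scrap grade A, pure iron drop out. Binding constraints: sulfur, carbon, phosphorus.
That vertex is x1 = 0.2401, x4 = 1.064, x6 = 0.0552.
Total cost: 2.7·0.2401 + 0.33·1.064 + 1.4·0.0552 = 1.0767.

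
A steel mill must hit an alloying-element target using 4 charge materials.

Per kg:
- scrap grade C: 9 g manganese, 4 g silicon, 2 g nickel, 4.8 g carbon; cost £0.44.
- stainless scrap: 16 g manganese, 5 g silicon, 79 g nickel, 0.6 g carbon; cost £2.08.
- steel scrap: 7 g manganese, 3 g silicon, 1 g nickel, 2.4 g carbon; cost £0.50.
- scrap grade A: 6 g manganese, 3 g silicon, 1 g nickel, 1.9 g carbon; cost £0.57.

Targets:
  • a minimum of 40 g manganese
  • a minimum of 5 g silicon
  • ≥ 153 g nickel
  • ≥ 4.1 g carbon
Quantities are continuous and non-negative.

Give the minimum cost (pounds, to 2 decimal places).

£4.43

Set it up as a linear program. Let x1 = kg of scrap grade C, x2 = kg of stainless scrap, x3 = kg of steel scrap, x4 = kg of scrap grade A.
min 0.44x1 + 2.08x2 + 0.5x3 + 0.57x4 subject to:
  9x1 + 16x2 + 7x3 + 6x4 ≥ 40   (manganese)
  4x1 + 5x2 + 3x3 + 3x4 ≥ 5   (silicon)
  2x1 + 79x2 + 1x3 + 1x4 ≥ 153   (nickel)
  4.8x1 + 0.6x2 + 2.4x3 + 1.9x4 ≥ 4.1   (carbon)
  x1, x2, x3, x4 ≥ 0.
At the optimum only scrap grade C, stainless scrap are positive (steel scrap, scrap grade A = 0). The manganese and nickel requirements are met with equality.
Solving gives x1 = 1.049, x2 = 1.91.
Total cost: 0.44·1.049 + 2.08·1.91 = 4.4344.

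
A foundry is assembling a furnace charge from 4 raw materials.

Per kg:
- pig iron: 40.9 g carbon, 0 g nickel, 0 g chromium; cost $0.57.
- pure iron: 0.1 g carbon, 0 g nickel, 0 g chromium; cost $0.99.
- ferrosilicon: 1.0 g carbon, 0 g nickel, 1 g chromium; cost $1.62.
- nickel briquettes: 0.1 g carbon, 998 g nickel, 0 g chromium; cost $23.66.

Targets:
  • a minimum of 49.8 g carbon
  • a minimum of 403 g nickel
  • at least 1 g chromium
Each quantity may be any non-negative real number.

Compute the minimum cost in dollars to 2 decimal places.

$11.85

This is a linear program. Let x1 = kg of pig iron, x2 = kg of pure iron, x3 = kg of ferrosilicon, x4 = kg of nickel briquettes.
min 0.57x1 + 0.99x2 + 1.62x3 + 23.66x4 with:
  40.9x1 + 0.1x2 + 1x3 + 0.1x4 ≥ 49.8   (carbon)
  998x4 ≥ 403   (nickel)
  1x3 ≥ 1   (chromium)
  x1, x2, x3, x4 ≥ 0.
The optimal basis is {pig iron, ferrosilicon, nickel briquettes}; pure iron drops out. There the carbon, nickel, chromium constraints are tight.
Solving gives x1 = 1.192, x3 = 1, x4 = 0.4038.
Hence cost = 0.57·1.192 + 1.62·1 + 23.66·0.4038 = $11.8533.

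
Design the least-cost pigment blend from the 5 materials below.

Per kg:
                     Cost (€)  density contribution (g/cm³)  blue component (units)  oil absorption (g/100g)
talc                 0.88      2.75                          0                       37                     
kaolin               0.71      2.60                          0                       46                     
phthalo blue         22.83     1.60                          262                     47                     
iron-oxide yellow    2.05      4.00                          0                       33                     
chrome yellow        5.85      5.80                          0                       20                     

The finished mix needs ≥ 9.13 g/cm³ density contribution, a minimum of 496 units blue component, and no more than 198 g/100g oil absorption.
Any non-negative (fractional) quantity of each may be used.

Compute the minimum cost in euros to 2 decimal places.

Let x1 = kg of talc, x2 = kg of kaolin, x3 = kg of phthalo blue, x4 = kg of iron-oxide yellow, x5 = kg of chrome yellow.
Minimize 0.88x1 + 0.71x2 + 22.83x3 + 2.05x4 + 5.85x5 s.t.:
  2.75x1 + 2.6x2 + 1.6x3 + 4x4 + 5.8x5 ≥ 9.13   (density contribution)
  262x3 ≥ 496   (blue component)
  37x1 + 46x2 + 47x3 + 33x4 + 20x5 ≤ 198   (oil absorption)
  x1, x2, x3, x4, x5 ≥ 0.
The optimal basis is {kaolin, phthalo blue}; talc, iron-oxide yellow, chrome yellow drop out. There the density contribution and blue component constraints are tight.
Solving gives x2 = 2.3465, x3 = 1.8931.
Total cost: 0.71·2.3465 + 22.83·1.8931 = 44.8855.

€44.89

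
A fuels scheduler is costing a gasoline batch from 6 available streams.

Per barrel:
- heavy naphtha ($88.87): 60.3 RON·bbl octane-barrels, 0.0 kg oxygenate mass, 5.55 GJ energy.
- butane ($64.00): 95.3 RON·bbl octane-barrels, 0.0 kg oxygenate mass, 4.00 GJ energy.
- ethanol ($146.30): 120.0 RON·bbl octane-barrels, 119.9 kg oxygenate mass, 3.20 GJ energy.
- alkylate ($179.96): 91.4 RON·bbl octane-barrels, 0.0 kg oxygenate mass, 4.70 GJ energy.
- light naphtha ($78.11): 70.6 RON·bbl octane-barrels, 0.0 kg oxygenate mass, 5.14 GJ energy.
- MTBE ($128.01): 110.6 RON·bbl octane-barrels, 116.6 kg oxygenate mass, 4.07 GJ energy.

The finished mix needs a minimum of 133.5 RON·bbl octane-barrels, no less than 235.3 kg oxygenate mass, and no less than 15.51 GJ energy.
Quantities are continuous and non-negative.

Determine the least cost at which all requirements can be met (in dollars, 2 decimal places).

Set it up as a linear program. Let x1 = barrels of heavy naphtha, x2 = barrels of butane, x3 = barrels of ethanol, x4 = barrels of alkylate, x5 = barrels of light naphtha, x6 = barrels of MTBE.
min 88.87x1 + 64x2 + 146.3x3 + 179.96x4 + 78.11x5 + 128.01x6 with:
  60.3x1 + 95.3x2 + 120x3 + 91.4x4 + 70.6x5 + 110.6x6 ≥ 133.5   (octane-barrels)
  119.9x3 + 116.6x6 ≥ 235.3   (oxygenate mass)
  5.55x1 + 4x2 + 3.2x3 + 4.7x4 + 5.14x5 + 4.07x6 ≥ 15.51   (energy)
  x1, x2, x3, x4, x5, x6 ≥ 0.
The cheapest feasible vertex uses only light naphtha, MTBE; heavy naphtha, butane, ethanol, alkylate are not used. There the oxygenate mass and energy constraints are tight.
Optimal quantities: light naphtha = 1.4196 barrels, MTBE = 2.018 barrels.
Objective = 78.11·1.4196 + 128.01·2.018 = 369.2091.

$369.21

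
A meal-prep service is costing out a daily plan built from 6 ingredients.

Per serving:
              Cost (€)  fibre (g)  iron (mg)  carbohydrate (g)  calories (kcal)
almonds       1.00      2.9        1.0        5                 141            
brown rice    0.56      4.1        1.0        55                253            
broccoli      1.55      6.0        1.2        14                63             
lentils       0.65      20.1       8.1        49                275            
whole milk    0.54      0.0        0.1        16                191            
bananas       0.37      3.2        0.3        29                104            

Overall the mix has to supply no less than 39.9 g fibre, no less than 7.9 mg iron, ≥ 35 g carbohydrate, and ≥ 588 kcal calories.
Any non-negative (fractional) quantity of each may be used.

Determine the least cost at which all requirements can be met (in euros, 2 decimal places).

Let x1 = servings of almonds, x2 = servings of brown rice, x3 = servings of broccoli, x4 = servings of lentils, x5 = servings of whole milk, x6 = servings of bananas.
Minimise 1x1 + 0.56x2 + 1.55x3 + 0.65x4 + 0.54x5 + 0.37x6 with:
  2.9x1 + 4.1x2 + 6x3 + 20.1x4 + 3.2x6 ≥ 39.9   (fibre)
  1x1 + 1x2 + 1.2x3 + 8.1x4 + 0.1x5 + 0.3x6 ≥ 7.9   (iron)
  5x1 + 55x2 + 14x3 + 49x4 + 16x5 + 29x6 ≥ 35   (carbohydrate)
  141x1 + 253x2 + 63x3 + 275x4 + 191x5 + 104x6 ≥ 588   (calories)
  x1, x2, x3, x4, x5, x6 ≥ 0.
The optimal basis is {brown rice, lentils}; almonds, broccoli, whole milk, bananas drop out. The fibre and calories requirements are met with equality.
Optimal quantities: brown rice = 0.2138 servings, lentils = 1.941 servings.
Objective = 0.56·0.2138 + 0.65·1.941 = 1.3814.

€1.38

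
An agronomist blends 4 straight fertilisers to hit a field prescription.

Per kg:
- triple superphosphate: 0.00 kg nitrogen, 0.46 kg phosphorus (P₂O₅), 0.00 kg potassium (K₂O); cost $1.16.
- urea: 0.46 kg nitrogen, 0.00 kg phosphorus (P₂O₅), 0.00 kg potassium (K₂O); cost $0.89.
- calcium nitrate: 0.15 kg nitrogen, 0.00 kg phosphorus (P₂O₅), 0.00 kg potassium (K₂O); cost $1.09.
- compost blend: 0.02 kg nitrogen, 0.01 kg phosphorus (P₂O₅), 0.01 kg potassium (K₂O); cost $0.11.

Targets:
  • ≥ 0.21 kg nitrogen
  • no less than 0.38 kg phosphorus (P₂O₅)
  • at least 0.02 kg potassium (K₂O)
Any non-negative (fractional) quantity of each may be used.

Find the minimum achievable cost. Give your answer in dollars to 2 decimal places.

$1.46

Let x1 = kg of triple superphosphate, x2 = kg of urea, x3 = kg of calcium nitrate, x4 = kg of compost blend.
Minimize 1.16x1 + 0.89x2 + 1.09x3 + 0.11x4 with:
  0.46x2 + 0.15x3 + 0.02x4 ≥ 0.21   (nitrogen)
  0.46x1 + 0.01x4 ≥ 0.38   (phosphorus (P₂O₅))
  0.01x4 ≥ 0.02   (potassium (K₂O))
  x1, x2, x3, x4 ≥ 0.
The optimal basis is {triple superphosphate, urea, compost blend}; calcium nitrate drops out. Binding constraints: nitrogen, phosphorus (P₂O₅), potassium (K₂O).
So triple superphosphate = 0.7826 kg, urea = 0.3696 kg, compost blend = 2 kg.
Objective = 1.16·0.7826 + 0.89·0.3696 + 0.11·2 = 1.4568.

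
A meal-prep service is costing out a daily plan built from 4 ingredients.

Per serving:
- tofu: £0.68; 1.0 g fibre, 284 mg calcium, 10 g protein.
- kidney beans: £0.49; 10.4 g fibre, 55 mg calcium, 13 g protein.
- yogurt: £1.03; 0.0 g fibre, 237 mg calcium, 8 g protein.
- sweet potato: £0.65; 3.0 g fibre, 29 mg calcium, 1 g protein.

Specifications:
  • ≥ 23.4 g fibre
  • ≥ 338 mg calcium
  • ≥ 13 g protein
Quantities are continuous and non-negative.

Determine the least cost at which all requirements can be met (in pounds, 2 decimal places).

This is a linear program. Let x1 = servings of tofu, x2 = servings of kidney beans, x3 = servings of yogurt, x4 = servings of sweet potato.
Minimize 0.68x1 + 0.49x2 + 1.03x3 + 0.65x4 subject to:
  1x1 + 10.4x2 + 3x4 ≥ 23.4   (fibre)
  284x1 + 55x2 + 237x3 + 29x4 ≥ 338   (calcium)
  10x1 + 13x2 + 8x3 + 1x4 ≥ 13   (protein)
  x1, x2, x3, x4 ≥ 0.
The minimum-cost mix takes nothing from yogurt, sweet potato — only tofu, kidney beans. The fibre and calcium requirements are met with equality.
That vertex is x1 = 0.7687, x2 = 2.176.
Hence cost = 0.68·0.7687 + 0.49·2.176 = £1.5890.

£1.59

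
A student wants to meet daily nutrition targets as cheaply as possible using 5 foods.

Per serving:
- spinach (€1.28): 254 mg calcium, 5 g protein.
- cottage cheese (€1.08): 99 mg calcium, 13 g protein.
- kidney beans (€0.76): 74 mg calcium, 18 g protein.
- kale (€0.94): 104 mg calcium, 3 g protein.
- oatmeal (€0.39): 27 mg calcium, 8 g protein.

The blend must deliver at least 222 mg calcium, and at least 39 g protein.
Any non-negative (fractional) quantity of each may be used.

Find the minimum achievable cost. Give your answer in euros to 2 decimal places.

Let x1 = servings of spinach, x2 = servings of cottage cheese, x3 = servings of kidney beans, x4 = servings of kale, x5 = servings of oatmeal.
Minimize 1.28x1 + 1.08x2 + 0.76x3 + 0.94x4 + 0.39x5 with:
  254x1 + 99x2 + 74x3 + 104x4 + 27x5 ≥ 222   (calcium)
  5x1 + 13x2 + 18x3 + 3x4 + 8x5 ≥ 39   (protein)
  x1, x2, x3, x4, x5 ≥ 0.
The cheapest feasible vertex uses only spinach, kidney beans; cottage cheese, kale, oatmeal are not used. Binding constraints: calcium and protein.
Optimal quantities: spinach = 0.2642 servings, kidney beans = 2.093 servings.
Cost = 1.28·0.2642 + 0.76·2.093 = 1.9289.

€1.93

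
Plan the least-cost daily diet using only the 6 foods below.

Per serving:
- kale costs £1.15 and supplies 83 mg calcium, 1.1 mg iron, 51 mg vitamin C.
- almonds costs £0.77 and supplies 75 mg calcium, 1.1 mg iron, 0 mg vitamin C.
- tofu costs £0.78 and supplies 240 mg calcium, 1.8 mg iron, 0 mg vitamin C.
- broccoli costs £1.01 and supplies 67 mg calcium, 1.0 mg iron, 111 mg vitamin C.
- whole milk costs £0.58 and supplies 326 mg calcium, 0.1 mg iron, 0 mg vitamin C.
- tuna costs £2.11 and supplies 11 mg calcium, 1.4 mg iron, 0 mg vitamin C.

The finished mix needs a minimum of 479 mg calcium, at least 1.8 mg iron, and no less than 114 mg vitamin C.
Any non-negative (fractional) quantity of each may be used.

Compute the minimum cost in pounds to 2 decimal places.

£1.90

Treat it as an LP. Let x1 = servings of kale, x2 = servings of almonds, x3 = servings of tofu, x4 = servings of broccoli, x5 = servings of whole milk, x6 = servings of tuna.
Minimize 1.15x1 + 0.77x2 + 0.78x3 + 1.01x4 + 0.58x5 + 2.11x6 with:
  83x1 + 75x2 + 240x3 + 67x4 + 326x5 + 11x6 ≥ 479   (calcium)
  1.1x1 + 1.1x2 + 1.8x3 + 1x4 + 0.1x5 + 1.4x6 ≥ 1.8   (iron)
  51x1 + 111x4 ≥ 114   (vitamin C)
  x1, x2, x3, x4, x5, x6 ≥ 0.
The cheapest feasible vertex uses only tofu, broccoli, whole milk; kale, almonds, tuna are not used. The calcium, iron, vitamin C requirements are met with equality.
Optimal quantities: tofu = 0.3749 servings, broccoli = 1.027 servings, whole milk = 0.9823 servings.
Total cost: 0.78·0.3749 + 1.01·1.027 + 0.58·0.9823 = 1.8994.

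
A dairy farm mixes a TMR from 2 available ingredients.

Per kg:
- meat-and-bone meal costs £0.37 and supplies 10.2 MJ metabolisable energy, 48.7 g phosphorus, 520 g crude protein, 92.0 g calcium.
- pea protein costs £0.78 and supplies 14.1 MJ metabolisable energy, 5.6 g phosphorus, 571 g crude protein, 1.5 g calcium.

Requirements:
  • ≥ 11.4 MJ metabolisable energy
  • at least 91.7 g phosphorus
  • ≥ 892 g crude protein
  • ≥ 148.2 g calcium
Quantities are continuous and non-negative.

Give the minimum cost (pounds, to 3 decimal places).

Set it up as a linear program. Let x1 = kg of meat-and-bone meal, x2 = kg of pea protein.
min 0.37x1 + 0.78x2 with:
  10.2x1 + 14.1x2 ≥ 11.4   (metabolisable energy)
  48.7x1 + 5.6x2 ≥ 91.7   (phosphorus)
  520x1 + 571x2 ≥ 892   (crude protein)
  92x1 + 1.5x2 ≥ 148.2   (calcium)
  x1, x2 ≥ 0.
The cheapest feasible vertex uses only meat-and-bone meal; pea protein is not used. The phosphorus requirement is met with equality.
Optimal quantities: meat-and-bone meal = 1.883 kg.
Cost = 0.37·1.883 = 0.69671.

£0.697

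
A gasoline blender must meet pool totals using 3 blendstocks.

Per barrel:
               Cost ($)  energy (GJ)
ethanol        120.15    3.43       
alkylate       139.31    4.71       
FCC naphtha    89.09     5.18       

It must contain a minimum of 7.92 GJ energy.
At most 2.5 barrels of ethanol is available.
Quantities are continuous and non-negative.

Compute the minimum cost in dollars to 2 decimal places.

Let x1 = barrels of ethanol, x2 = barrels of alkylate, x3 = barrels of FCC naphtha.
Minimize 120.15x1 + 139.31x2 + 89.09x3 with:
  3.43x1 + 4.71x2 + 5.18x3 ≥ 7.92   (energy)
  x1 ≤ 2.5
  x1, x2, x3 ≥ 0.
The minimum-cost mix takes nothing from ethanol, alkylate — only FCC naphtha. The energy requirement is met with equality.
That vertex is x3 = 1.528958.
Cost = 89.09·1.528958 = 136.2149.

$136.21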